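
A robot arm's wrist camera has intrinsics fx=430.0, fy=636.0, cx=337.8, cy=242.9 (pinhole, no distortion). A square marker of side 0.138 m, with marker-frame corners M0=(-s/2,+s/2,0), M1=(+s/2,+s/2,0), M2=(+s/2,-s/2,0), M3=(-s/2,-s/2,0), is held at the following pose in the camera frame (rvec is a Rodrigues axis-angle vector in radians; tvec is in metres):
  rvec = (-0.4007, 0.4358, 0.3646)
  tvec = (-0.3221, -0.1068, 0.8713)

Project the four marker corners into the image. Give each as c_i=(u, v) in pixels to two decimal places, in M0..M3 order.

c0=(138.59, 196.18) c1=(184.01, 219.49) c2=(220.24, 132.81) c3=(174.26, 116.62)

Intrinsics K: fx=430.0, fy=636.0, cx=337.8, cy=242.9
Marker side s = 0.138 m; corners in marker frame (Z=0):
  M0 = (-0.0690, +0.0690, 0)
  M1 = (+0.0690, +0.0690, 0)
  M2 = (+0.0690, -0.0690, 0)
  M3 = (-0.0690, -0.0690, 0)
rvec = (-0.4007, 0.4358, 0.3646), |rvec| = θ = 0.69528 rad = 39.837°
Rodrigues: sinθ=0.64060, 1−cosθ=0.23213; R = I + sinθ·[k]× + (1−cosθ)·[k]×²:
    [+0.84497 -0.41978 +0.33137]
    [+0.25208 +0.85907 +0.44548]
    [-0.47168 -0.29289 +0.83171]
t = (-0.3221, -0.1068, 0.8713) m
M0: Pc = R·M0+t = (-0.40937, -0.06492, +0.88364); u = 430.0·(-0.40937)/0.88364 + 337.8 = 138.5912, v = 636.0·(-0.06492)/0.88364 + 242.9 = 196.1756
M1: Pc = R·M1+t = (-0.29276, -0.03013, +0.81854); u = 430.0·(-0.29276)/0.81854 + 337.8 = 184.0057, v = 636.0·(-0.03013)/0.81854 + 242.9 = 219.4886
M2: Pc = R·M2+t = (-0.23483, -0.14868, +0.85896); u = 430.0·(-0.23483)/0.85896 + 337.8 = 220.2422, v = 636.0·(-0.14868)/0.85896 + 242.9 = 132.8113
M3: Pc = R·M3+t = (-0.35144, -0.18347, +0.92406); u = 430.0·(-0.35144)/0.92406 + 337.8 = 174.2616, v = 636.0·(-0.18347)/0.92406 + 242.9 = 116.6237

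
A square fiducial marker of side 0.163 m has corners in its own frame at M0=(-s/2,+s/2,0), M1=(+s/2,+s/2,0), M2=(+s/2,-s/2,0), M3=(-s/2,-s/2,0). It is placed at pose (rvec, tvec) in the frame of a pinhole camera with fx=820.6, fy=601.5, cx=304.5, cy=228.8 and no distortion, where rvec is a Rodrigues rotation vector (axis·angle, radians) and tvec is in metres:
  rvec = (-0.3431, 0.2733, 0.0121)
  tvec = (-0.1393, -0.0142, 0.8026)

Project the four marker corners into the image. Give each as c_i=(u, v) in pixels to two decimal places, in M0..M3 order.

Intrinsics K: fx=820.6, fy=601.5, cx=304.5, cy=228.8
Marker side s = 0.163 m; corners in marker frame (Z=0):
  M0 = (-0.0815, +0.0815, 0)
  M1 = (+0.0815, +0.0815, 0)
  M2 = (+0.0815, -0.0815, 0)
  M3 = (-0.0815, -0.0815, 0)
rvec = (-0.3431, 0.2733, 0.0121), |rvec| = θ = 0.43881 rad = 25.142°
Rodrigues: sinθ=0.42487, 1−cosθ=0.09474; R = I + sinθ·[k]× + (1−cosθ)·[k]×²:
    [+0.96318 -0.05785 +0.26257]
    [-0.03442 +0.94201 +0.33382]
    [-0.26666 -0.33057 +0.90533]
t = (-0.1393, -0.0142, 0.8026) m
M0: Pc = R·M0+t = (-0.22251, +0.06538, +0.79739); u = 820.6·(-0.22251)/0.79739 + 304.5 = 75.5096, v = 601.5·(+0.06538)/0.79739 + 228.8 = 278.1177
M1: Pc = R·M1+t = (-0.06552, +0.05977, +0.75393); u = 820.6·(-0.06552)/0.75393 + 304.5 = 233.1900, v = 601.5·(+0.05977)/0.75393 + 228.8 = 276.4845
M2: Pc = R·M2+t = (-0.05609, -0.09378, +0.80781); u = 820.6·(-0.05609)/0.80781 + 304.5 = 247.5258, v = 601.5·(-0.09378)/0.80781 + 228.8 = 158.9715
M3: Pc = R·M3+t = (-0.21308, -0.08817, +0.85127); u = 820.6·(-0.21308)/0.85127 + 304.5 = 99.0940, v = 601.5·(-0.08817)/0.85127 + 228.8 = 166.5013

c0=(75.51, 278.12) c1=(233.19, 276.48) c2=(247.53, 158.97) c3=(99.09, 166.50)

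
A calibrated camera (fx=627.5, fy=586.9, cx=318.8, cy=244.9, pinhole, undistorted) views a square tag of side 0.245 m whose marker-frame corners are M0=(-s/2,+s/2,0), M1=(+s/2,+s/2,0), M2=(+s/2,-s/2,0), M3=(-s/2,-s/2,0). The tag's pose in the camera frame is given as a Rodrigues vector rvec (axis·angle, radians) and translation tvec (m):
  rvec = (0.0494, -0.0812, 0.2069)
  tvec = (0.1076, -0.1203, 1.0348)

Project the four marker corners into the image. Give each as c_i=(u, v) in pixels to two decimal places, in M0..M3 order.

Intrinsics K: fx=627.5, fy=586.9, cx=318.8, cy=244.9
Marker side s = 0.245 m; corners in marker frame (Z=0):
  M0 = (-0.1225, +0.1225, 0)
  M1 = (+0.1225, +0.1225, 0)
  M2 = (+0.1225, -0.1225, 0)
  M3 = (-0.1225, -0.1225, 0)
rvec = (0.0494, -0.0812, 0.2069), |rvec| = θ = 0.22769 rad = 13.046°
Rodrigues: sinθ=0.22572, 1−cosθ=0.02581; R = I + sinθ·[k]× + (1−cosθ)·[k]×²:
    [+0.97541 -0.20711 -0.07541]
    [+0.20312 +0.97747 -0.05734]
    [+0.08559 +0.04061 +0.99550]
t = (0.1076, -0.1203, 1.0348) m
M0: Pc = R·M0+t = (-0.03726, -0.02544, +1.02929); u = 627.5·(-0.03726)/1.02929 + 318.8 = 296.0855, v = 586.9·(-0.02544)/1.02929 + 244.9 = 230.3932
M1: Pc = R·M1+t = (+0.20172, +0.02432, +1.05026); u = 627.5·(+0.20172)/1.05026 + 318.8 = 439.3194, v = 586.9·(+0.02432)/1.05026 + 244.9 = 258.4919
M2: Pc = R·M2+t = (+0.25246, -0.21516, +1.04031); u = 627.5·(+0.25246)/1.04031 + 318.8 = 471.0795, v = 586.9·(-0.21516)/1.04031 + 244.9 = 123.5165
M3: Pc = R·M3+t = (+0.01348, -0.26492, +1.01934); u = 627.5·(+0.01348)/1.01934 + 318.8 = 327.1008, v = 586.9·(-0.26492)/1.01934 + 244.9 = 92.3669

c0=(296.09, 230.39) c1=(439.32, 258.49) c2=(471.08, 123.52) c3=(327.10, 92.37)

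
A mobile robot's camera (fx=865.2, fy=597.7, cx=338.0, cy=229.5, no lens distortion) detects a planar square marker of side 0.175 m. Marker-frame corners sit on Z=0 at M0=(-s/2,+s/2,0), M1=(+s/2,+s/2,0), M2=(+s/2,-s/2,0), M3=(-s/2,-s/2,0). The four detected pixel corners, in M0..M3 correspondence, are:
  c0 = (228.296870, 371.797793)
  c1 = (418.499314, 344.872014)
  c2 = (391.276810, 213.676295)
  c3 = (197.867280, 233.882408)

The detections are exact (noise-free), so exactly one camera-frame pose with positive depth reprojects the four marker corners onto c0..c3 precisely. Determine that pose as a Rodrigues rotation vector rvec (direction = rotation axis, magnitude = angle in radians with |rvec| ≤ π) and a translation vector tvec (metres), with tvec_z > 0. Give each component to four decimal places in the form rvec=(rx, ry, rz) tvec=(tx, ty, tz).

Intrinsics K: fx=865.2, fy=597.7, cx=338.0, cy=229.5
Marker side s = 0.175 m; corners in marker frame (Z=0):
  M0 = (-0.0875, +0.0875, 0)
  M1 = (+0.0875, +0.0875, 0)
  M2 = (+0.0875, -0.0875, 0)
  M3 = (-0.0875, -0.0875, 0)
Detected image corners:
  c0 = (228.296870, 371.797793) px
  c1 = (418.499314, 344.872014) px
  c2 = (391.276810, 213.676295) px
  c3 = (197.867280, 233.882408) px
Planar DLT: solve 8×8 A·h = b for H (H[2,2]=1):
  H  [+1186.94461 +180.33753 +311.51986]
  H  [-49.07440 +783.32780 +291.05568]
  H  [+0.29436 +0.05131 +1.00000]
B = K⁻¹H; ‖b₁‖=1.305553, ‖b₂‖=1.305553; λ = 2/(‖b₁‖+‖b₂‖) = 0.765959, sign → tz>0 ⇒ λ=+0.765959
r₁ = λ·B[:,0] = (+0.96272,-0.14946,+0.22546); r₂ = λ·B[:,1] = (+0.14430,+0.98875,+0.03930)
r₃ = r₁×r₂ = (-0.22880,-0.00530,+0.97346); SVD([r₁ r₂ r₃]) → R = UVᵀ:
  R  [+0.96272 +0.14430 -0.22880]
  R  [-0.14946 +0.98875 -0.00530]
  R  [+0.22546 +0.03930 +0.97346]
t = (-0.02344, +0.07888, +0.76596) m
tr R = 2.924930; θ = arccos((tr R − 1)/2) = 0.274853 rad = 15.748°
axis k = ((R−Rᵀ)₃₂, (R−Rᵀ)₁₃, (R−Rᵀ)₂₁) / (2 sinθ) = (+0.082164, -0.836880, -0.541185)
rvec = θ·k = (+0.022583, -0.230019, -0.148746)

rvec=(0.0226, -0.2300, -0.1487) tvec=(-0.0234, 0.0789, 0.7660)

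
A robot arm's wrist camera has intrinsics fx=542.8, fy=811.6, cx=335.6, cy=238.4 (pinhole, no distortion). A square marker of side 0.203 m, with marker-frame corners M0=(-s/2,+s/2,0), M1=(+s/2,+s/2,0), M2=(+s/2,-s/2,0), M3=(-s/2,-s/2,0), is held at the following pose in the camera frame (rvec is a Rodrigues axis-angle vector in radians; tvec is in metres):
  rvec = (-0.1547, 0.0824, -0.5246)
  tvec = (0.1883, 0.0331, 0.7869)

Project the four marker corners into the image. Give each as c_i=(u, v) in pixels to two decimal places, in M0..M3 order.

Intrinsics K: fx=542.8, fy=811.6, cx=335.6, cy=238.4
Marker side s = 0.203 m; corners in marker frame (Z=0):
  M0 = (-0.1015, +0.1015, 0)
  M1 = (+0.1015, +0.1015, 0)
  M2 = (+0.1015, -0.1015, 0)
  M3 = (-0.1015, -0.1015, 0)
rvec = (-0.1547, 0.0824, -0.5246), |rvec| = θ = 0.55311 rad = 31.691°
Rodrigues: sinθ=0.52533, 1−cosθ=0.14910; R = I + sinθ·[k]× + (1−cosθ)·[k]×²:
    [+0.86256 +0.49205 +0.11782]
    [-0.50447 +0.85421 +0.12586]
    [-0.03871 -0.16800 +0.98503]
t = (0.1883, 0.0331, 0.7869) m
M0: Pc = R·M0+t = (+0.15069, +0.17101, +0.77378); u = 542.8·(+0.15069)/0.77378 + 335.6 = 441.3100, v = 811.6·(+0.17101)/0.77378 + 238.4 = 417.7646
M1: Pc = R·M1+t = (+0.32579, +0.06860, +0.76592); u = 542.8·(+0.32579)/0.76592 + 335.6 = 566.4862, v = 811.6·(+0.06860)/0.76592 + 238.4 = 311.0894
M2: Pc = R·M2+t = (+0.22591, -0.10481, +0.80002); u = 542.8·(+0.22591)/0.80002 + 335.6 = 488.8737, v = 811.6·(-0.10481)/0.80002 + 238.4 = 132.0777
M3: Pc = R·M3+t = (+0.05081, -0.00240, +0.80788); u = 542.8·(+0.05081)/0.80788 + 335.6 = 369.7366, v = 811.6·(-0.00240)/0.80788 + 238.4 = 235.9909

c0=(441.31, 417.76) c1=(566.49, 311.09) c2=(488.87, 132.08) c3=(369.74, 235.99)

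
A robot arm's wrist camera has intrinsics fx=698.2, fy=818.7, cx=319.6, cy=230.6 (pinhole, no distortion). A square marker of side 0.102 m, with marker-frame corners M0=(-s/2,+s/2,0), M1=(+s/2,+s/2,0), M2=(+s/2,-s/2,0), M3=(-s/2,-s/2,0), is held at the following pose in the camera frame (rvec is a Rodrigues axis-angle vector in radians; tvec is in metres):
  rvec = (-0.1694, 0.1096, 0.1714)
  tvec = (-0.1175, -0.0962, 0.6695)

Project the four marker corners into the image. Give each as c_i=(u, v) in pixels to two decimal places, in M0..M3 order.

c0=(134.97, 163.36) c1=(237.91, 182.49) c2=(258.82, 62.84) c3=(157.93, 46.35)

Intrinsics K: fx=698.2, fy=818.7, cx=319.6, cy=230.6
Marker side s = 0.102 m; corners in marker frame (Z=0):
  M0 = (-0.0510, +0.0510, 0)
  M1 = (+0.0510, +0.0510, 0)
  M2 = (+0.0510, -0.0510, 0)
  M3 = (-0.0510, -0.0510, 0)
rvec = (-0.1694, 0.1096, 0.1714), |rvec| = θ = 0.26474 rad = 15.168°
Rodrigues: sinθ=0.26166, 1−cosθ=0.03484; R = I + sinθ·[k]× + (1−cosθ)·[k]×²:
    [+0.97943 -0.17863 +0.09389]
    [+0.16018 +0.97113 +0.17677]
    [-0.12276 -0.15809 +0.97976]
t = (-0.1175, -0.0962, 0.6695) m
M0: Pc = R·M0+t = (-0.17656, -0.05484, +0.66770); u = 698.2·(-0.17656)/0.66770 + 319.6 = 134.9733, v = 818.7·(-0.05484)/0.66770 + 230.6 = 163.3563
M1: Pc = R·M1+t = (-0.07666, -0.03850, +0.65518); u = 698.2·(-0.07666)/0.65518 + 319.6 = 237.9064, v = 818.7·(-0.03850)/0.65518 + 230.6 = 182.4868
M2: Pc = R·M2+t = (-0.05844, -0.13756, +0.67130); u = 698.2·(-0.05844)/0.67130 + 319.6 = 258.8195, v = 818.7·(-0.13756)/0.67130 + 230.6 = 62.8374
M3: Pc = R·M3+t = (-0.15834, -0.15390, +0.68382); u = 698.2·(-0.15834)/0.68382 + 319.6 = 157.9307, v = 818.7·(-0.15390)/0.68382 + 230.6 = 46.3488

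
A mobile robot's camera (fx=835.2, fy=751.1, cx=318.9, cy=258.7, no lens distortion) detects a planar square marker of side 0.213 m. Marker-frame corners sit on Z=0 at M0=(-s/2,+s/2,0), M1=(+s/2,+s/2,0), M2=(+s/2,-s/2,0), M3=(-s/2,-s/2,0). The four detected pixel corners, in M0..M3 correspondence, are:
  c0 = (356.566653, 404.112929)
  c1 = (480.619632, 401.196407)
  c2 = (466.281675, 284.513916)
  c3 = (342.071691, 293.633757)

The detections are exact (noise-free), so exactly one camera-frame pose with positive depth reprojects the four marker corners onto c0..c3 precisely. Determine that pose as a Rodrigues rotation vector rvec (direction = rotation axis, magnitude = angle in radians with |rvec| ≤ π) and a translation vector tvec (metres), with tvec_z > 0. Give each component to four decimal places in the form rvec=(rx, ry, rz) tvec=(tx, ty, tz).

rvec=(0.0702, 0.3586, -0.1083) tvec=(0.1512, 0.1618, 1.3899)

Intrinsics K: fx=835.2, fy=751.1, cx=318.9, cy=258.7
Marker side s = 0.213 m; corners in marker frame (Z=0):
  M0 = (-0.1065, +0.1065, 0)
  M1 = (+0.1065, +0.1065, 0)
  M2 = (+0.1065, -0.1065, 0)
  M3 = (-0.1065, -0.1065, 0)
Detected image corners:
  c0 = (356.566653, 404.112929) px
  c1 = (480.619632, 401.196407) px
  c2 = (466.281675, 284.513916) px
  c3 = (342.071691, 293.633757) px
Planar DLT: solve 8×8 A·h = b for H (H[2,2]=1):
  H  [+478.06501 +82.29670 +409.72971]
  H  [-116.23274 +545.12648 +346.16053]
  H  [-0.25453 +0.03550 +1.00000]
B = K⁻¹H; ‖b₁‖=0.719463, ‖b₂‖=0.719463; λ = 2/(‖b₁‖+‖b₂‖) = 1.389926, sign → tz>0 ⇒ λ=+1.389926
r₁ = λ·B[:,0] = (+0.93067,-0.09324,-0.35378); r₂ = λ·B[:,1] = (+0.11812,+0.99177,+0.04934)
r₃ = r₁×r₂ = (+0.34627,-0.08771,+0.93403); SVD([r₁ r₂ r₃]) → R = UVᵀ:
  R  [+0.93067 +0.11812 +0.34627]
  R  [-0.09324 +0.99177 -0.08771]
  R  [-0.35378 +0.04934 +0.93403]
t = (+0.15116, +0.16185, +1.38993) m
tr R = 2.856469; θ = arccos((tr R − 1)/2) = 0.381158 rad = 21.839°
axis k = ((R−Rᵀ)₃₂, (R−Rᵀ)₁₃, (R−Rᵀ)₂₁) / (2 sinθ) = (+0.184208, +0.940938, -0.284084)
rvec = θ·k = (+0.070212, +0.358646, -0.108281)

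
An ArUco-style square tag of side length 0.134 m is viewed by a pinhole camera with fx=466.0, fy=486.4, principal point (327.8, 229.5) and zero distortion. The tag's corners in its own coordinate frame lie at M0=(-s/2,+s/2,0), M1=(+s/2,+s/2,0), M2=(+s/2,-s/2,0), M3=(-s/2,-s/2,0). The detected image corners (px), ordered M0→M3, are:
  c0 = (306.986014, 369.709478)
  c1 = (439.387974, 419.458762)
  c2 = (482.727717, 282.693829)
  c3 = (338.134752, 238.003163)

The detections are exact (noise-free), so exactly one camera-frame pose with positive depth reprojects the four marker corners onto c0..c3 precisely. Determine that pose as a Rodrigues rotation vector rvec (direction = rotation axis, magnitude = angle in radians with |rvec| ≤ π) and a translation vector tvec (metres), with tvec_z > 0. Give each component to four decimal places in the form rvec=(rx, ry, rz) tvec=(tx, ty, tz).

rvec=(0.2074, 0.2374, 0.2587) tvec=(0.0573, 0.0895, 0.4368)

Intrinsics K: fx=466.0, fy=486.4, cx=327.8, cy=229.5
Marker side s = 0.134 m; corners in marker frame (Z=0):
  M0 = (-0.0670, +0.0670, 0)
  M1 = (+0.0670, +0.0670, 0)
  M2 = (+0.0670, -0.0670, 0)
  M3 = (-0.0670, -0.0670, 0)
Detected image corners:
  c0 = (306.986014, 369.709478) px
  c1 = (439.387974, 419.458762) px
  c2 = (482.727717, 282.693829) px
  c3 = (338.134752, 238.003163) px
Planar DLT: solve 8×8 A·h = b for H (H[2,2]=1):
  H  [+848.56688 -68.45333 +388.97506]
  H  [+199.79588 +1175.06087 +329.11393]
  H  [-0.46803 +0.53103 +1.00000]
B = K⁻¹H; ‖b₁‖=2.289381, ‖b₂‖=2.289381; λ = 2/(‖b₁‖+‖b₂‖) = 0.436799, sign → tz>0 ⇒ λ=+0.436799
r₁ = λ·B[:,0] = (+0.93920,+0.27588,-0.20443); r₂ = λ·B[:,1] = (-0.22733,+0.94579,+0.23195)
r₃ = r₁×r₂ = (+0.25734,-0.17138,+0.95100); SVD([r₁ r₂ r₃]) → R = UVᵀ:
  R  [+0.93920 -0.22733 +0.25734]
  R  [+0.27588 +0.94579 -0.17138]
  R  [-0.20443 +0.23195 +0.95100]
t = (+0.05734, +0.08946, +0.43680) m
tr R = 2.835992; θ = arccos((tr R − 1)/2) = 0.407799 rad = 23.365°
axis k = ((R−Rᵀ)₃₂, (R−Rᵀ)₁₃, (R−Rᵀ)₂₁) / (2 sinθ) = (+0.508498, +0.582186, +0.634420)
rvec = θ·k = (+0.207365, +0.237415, +0.258716)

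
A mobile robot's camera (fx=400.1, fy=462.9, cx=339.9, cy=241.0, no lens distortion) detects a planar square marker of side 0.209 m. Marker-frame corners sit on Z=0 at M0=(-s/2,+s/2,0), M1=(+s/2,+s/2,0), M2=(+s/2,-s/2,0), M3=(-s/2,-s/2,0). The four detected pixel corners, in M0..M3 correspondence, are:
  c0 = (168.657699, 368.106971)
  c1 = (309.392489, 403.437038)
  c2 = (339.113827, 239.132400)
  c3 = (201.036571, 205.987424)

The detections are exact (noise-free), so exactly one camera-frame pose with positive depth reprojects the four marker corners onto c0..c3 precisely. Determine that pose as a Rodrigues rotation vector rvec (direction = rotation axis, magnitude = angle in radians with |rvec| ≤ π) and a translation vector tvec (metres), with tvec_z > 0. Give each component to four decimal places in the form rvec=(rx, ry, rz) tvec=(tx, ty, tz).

rvec=(-0.0613, 0.0189, 0.2053) tvec=(-0.1248, 0.0785, 0.5840)

Intrinsics K: fx=400.1, fy=462.9, cx=339.9, cy=241.0
Marker side s = 0.209 m; corners in marker frame (Z=0):
  M0 = (-0.1045, +0.1045, 0)
  M1 = (+0.1045, +0.1045, 0)
  M2 = (+0.1045, -0.1045, 0)
  M3 = (-0.1045, -0.1045, 0)
Detected image corners:
  c0 = (168.657699, 368.106971) px
  c1 = (309.392489, 403.437038) px
  c2 = (339.113827, 239.132400) px
  c3 = (201.036571, 205.987424) px
Planar DLT: solve 8×8 A·h = b for H (H[2,2]=1):
  H  [+656.02259 -174.24491 +254.40102]
  H  [+150.70648 +750.24452 +303.22982]
  H  [-0.04292 -0.10077 +1.00000]
B = K⁻¹H; ‖b₁‖=1.712374, ‖b₂‖=1.712374; λ = 2/(‖b₁‖+‖b₂‖) = 0.583985, sign → tz>0 ⇒ λ=+0.583985
r₁ = λ·B[:,0] = (+0.97882,+0.20318,-0.02506); r₂ = λ·B[:,1] = (-0.20433,+0.97713,-0.05885)
r₃ = r₁×r₂ = (+0.01253,+0.06272,+0.99795); SVD([r₁ r₂ r₃]) → R = UVᵀ:
  R  [+0.97882 -0.20433 +0.01253]
  R  [+0.20318 +0.97713 +0.06272]
  R  [-0.02506 -0.05885 +0.99795]
t = (-0.12479, +0.07851, +0.58398) m
tr R = 2.953904; θ = arccos((tr R − 1)/2) = 0.215114 rad = 12.325°
axis k = ((R−Rᵀ)₃₂, (R−Rᵀ)₁₃, (R−Rᵀ)₂₁) / (2 sinθ) = (-0.284769, +0.088068, +0.954542)
rvec = θ·k = (-0.061258, +0.018945, +0.205335)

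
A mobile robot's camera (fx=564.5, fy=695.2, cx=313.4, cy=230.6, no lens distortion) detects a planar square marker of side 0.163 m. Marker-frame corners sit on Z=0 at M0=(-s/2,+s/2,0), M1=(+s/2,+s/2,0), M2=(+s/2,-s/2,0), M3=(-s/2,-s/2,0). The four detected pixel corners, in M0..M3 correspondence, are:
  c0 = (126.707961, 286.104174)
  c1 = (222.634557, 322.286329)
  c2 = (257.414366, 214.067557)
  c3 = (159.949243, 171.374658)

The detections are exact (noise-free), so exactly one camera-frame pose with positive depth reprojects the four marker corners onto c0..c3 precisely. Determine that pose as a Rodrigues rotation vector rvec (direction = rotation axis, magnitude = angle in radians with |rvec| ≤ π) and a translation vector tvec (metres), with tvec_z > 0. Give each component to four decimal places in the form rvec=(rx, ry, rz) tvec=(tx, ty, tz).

Intrinsics K: fx=564.5, fy=695.2, cx=313.4, cy=230.6
Marker side s = 0.163 m; corners in marker frame (Z=0):
  M0 = (-0.0815, +0.0815, 0)
  M1 = (+0.0815, +0.0815, 0)
  M2 = (+0.0815, -0.0815, 0)
  M3 = (-0.0815, -0.0815, 0)
Detected image corners:
  c0 = (126.707961, 286.104174) px
  c1 = (222.634557, 322.286329) px
  c2 = (257.414366, 214.067557) px
  c3 = (159.949243, 171.374658) px
Planar DLT: solve 8×8 A·h = b for H (H[2,2]=1):
  H  [+648.34347 -170.64104 +192.53552]
  H  [+313.16856 +732.83867 +249.82443]
  H  [+0.28795 +0.19889 +1.00000]
B = K⁻¹H; ‖b₁‖=1.089202, ‖b₂‖=1.089202; λ = 2/(‖b₁‖+‖b₂‖) = 0.918103, sign → tz>0 ⇒ λ=+0.918103
r₁ = λ·B[:,0] = (+0.90769,+0.32589,+0.26437); r₂ = λ·B[:,1] = (-0.37891,+0.90724,+0.18261)
r₃ = r₁×r₂ = (-0.18034,-0.26592,+0.94698); SVD([r₁ r₂ r₃]) → R = UVᵀ:
  R  [+0.90769 -0.37891 -0.18034]
  R  [+0.32589 +0.90724 -0.26592]
  R  [+0.26437 +0.18261 +0.94698]
t = (-0.19657, +0.02539, +0.91810) m
tr R = 2.761907; θ = arccos((tr R − 1)/2) = 0.492923 rad = 28.242°
axis k = ((R−Rᵀ)₃₂, (R−Rᵀ)₁₃, (R−Rᵀ)₂₁) / (2 sinθ) = (+0.473928, -0.469893, +0.744710)
rvec = θ·k = (+0.233610, -0.231621, +0.367084)

rvec=(0.2336, -0.2316, 0.3671) tvec=(-0.1966, 0.0254, 0.9181)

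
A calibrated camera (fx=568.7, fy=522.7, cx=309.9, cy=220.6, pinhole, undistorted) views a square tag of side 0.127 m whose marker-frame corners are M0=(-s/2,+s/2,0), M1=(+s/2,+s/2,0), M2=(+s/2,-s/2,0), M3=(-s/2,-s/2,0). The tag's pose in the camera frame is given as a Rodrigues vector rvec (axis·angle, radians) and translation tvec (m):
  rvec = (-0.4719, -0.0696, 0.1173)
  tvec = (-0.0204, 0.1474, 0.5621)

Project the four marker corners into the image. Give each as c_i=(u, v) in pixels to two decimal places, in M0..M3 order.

Intrinsics K: fx=568.7, fy=522.7, cx=309.9, cy=220.6
Marker side s = 0.127 m; corners in marker frame (Z=0):
  M0 = (-0.0635, +0.0635, 0)
  M1 = (+0.0635, +0.0635, 0)
  M2 = (+0.0635, -0.0635, 0)
  M3 = (-0.0635, -0.0635, 0)
rvec = (-0.4719, -0.0696, 0.1173), |rvec| = θ = 0.49122 rad = 28.145°
Rodrigues: sinθ=0.47170, 1−cosθ=0.11824; R = I + sinθ·[k]× + (1−cosθ)·[k]×²:
    [+0.99088 -0.09654 -0.09396]
    [+0.12873 +0.88413 +0.44915]
    [+0.03971 -0.45715 +0.88850]
t = (-0.0204, 0.1474, 0.5621) m
M0: Pc = R·M0+t = (-0.08945, +0.19537, +0.53055); u = 568.7·(-0.08945)/0.53055 + 309.9 = 214.0160, v = 522.7·(+0.19537)/0.53055 + 220.6 = 413.0775
M1: Pc = R·M1+t = (+0.03639, +0.21172, +0.53559); u = 568.7·(+0.03639)/0.53559 + 309.9 = 348.5400, v = 522.7·(+0.21172)/0.53559 + 220.6 = 427.2207
M2: Pc = R·M2+t = (+0.04865, +0.09943, +0.59365); u = 568.7·(+0.04865)/0.59365 + 309.9 = 356.5069, v = 522.7·(+0.09943)/0.59365 + 220.6 = 308.1484
M3: Pc = R·M3+t = (-0.07719, +0.08308, +0.58861); u = 568.7·(-0.07719)/0.58861 + 309.9 = 235.3202, v = 522.7·(+0.08308)/0.58861 + 220.6 = 294.3800

c0=(214.02, 413.08) c1=(348.54, 427.22) c2=(356.51, 308.15) c3=(235.32, 294.38)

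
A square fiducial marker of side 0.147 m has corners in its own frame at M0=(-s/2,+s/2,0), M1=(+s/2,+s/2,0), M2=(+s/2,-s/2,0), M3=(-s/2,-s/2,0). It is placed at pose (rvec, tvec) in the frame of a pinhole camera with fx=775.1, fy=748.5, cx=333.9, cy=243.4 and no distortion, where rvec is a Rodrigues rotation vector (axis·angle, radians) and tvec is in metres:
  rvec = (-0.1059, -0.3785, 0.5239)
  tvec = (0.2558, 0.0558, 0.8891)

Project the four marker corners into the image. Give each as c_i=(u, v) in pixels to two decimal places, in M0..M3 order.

c0=(482.12, 315.47) c1=(575.47, 373.66) c2=(625.53, 267.34) c3=(537.93, 205.27)

Intrinsics K: fx=775.1, fy=748.5, cx=333.9, cy=243.4
Marker side s = 0.147 m; corners in marker frame (Z=0):
  M0 = (-0.0735, +0.0735, 0)
  M1 = (+0.0735, +0.0735, 0)
  M2 = (+0.0735, -0.0735, 0)
  M3 = (-0.0735, -0.0735, 0)
rvec = (-0.1059, -0.3785, 0.5239), |rvec| = θ = 0.65494 rad = 37.525°
Rodrigues: sinθ=0.60911, 1−cosθ=0.20692; R = I + sinθ·[k]× + (1−cosθ)·[k]×²:
    [+0.79849 -0.46791 -0.37878]
    [+0.50658 +0.86219 +0.00284]
    [+0.32525 -0.19414 +0.92548]
t = (0.2558, 0.0558, 0.8891) m
M0: Pc = R·M0+t = (+0.16272, +0.08194, +0.85092); u = 775.1·(+0.16272)/0.85092 + 333.9 = 482.1200, v = 748.5·(+0.08194)/0.85092 + 243.4 = 315.4750
M1: Pc = R·M1+t = (+0.28010, +0.15640, +0.89874); u = 775.1·(+0.28010)/0.89874 + 333.9 = 575.4660, v = 748.5·(+0.15640)/0.89874 + 243.4 = 373.6592
M2: Pc = R·M2+t = (+0.34888, +0.02966, +0.92728); u = 775.1·(+0.34888)/0.92728 + 333.9 = 625.5254, v = 748.5·(+0.02966)/0.92728 + 243.4 = 267.3435
M3: Pc = R·M3+t = (+0.23150, -0.04480, +0.87946); u = 775.1·(+0.23150)/0.87946 + 333.9 = 537.9301, v = 748.5·(-0.04480)/0.87946 + 243.4 = 205.2676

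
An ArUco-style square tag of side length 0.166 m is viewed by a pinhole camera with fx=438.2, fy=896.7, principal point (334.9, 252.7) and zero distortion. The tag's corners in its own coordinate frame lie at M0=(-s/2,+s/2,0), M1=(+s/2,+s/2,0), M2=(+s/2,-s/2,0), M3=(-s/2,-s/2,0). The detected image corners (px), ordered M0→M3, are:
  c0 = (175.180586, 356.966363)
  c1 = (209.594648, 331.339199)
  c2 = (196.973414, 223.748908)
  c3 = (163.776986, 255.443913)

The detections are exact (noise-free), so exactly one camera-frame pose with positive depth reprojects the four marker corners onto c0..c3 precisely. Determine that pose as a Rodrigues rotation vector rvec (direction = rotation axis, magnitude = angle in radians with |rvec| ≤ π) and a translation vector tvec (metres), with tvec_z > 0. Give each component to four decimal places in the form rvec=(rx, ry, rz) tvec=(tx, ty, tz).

rvec=(-0.0396, 0.5523, -0.2949) tvec=(-0.4665, 0.0600, 1.3711)

Intrinsics K: fx=438.2, fy=896.7, cx=334.9, cy=252.7
Marker side s = 0.166 m; corners in marker frame (Z=0):
  M0 = (-0.0830, +0.0830, 0)
  M1 = (+0.0830, +0.0830, 0)
  M2 = (+0.0830, -0.0830, 0)
  M3 = (-0.0830, -0.0830, 0)
Detected image corners:
  c0 = (175.180586, 356.966363) px
  c1 = (209.594648, 331.339199) px
  c2 = (196.973414, 223.748908) px
  c3 = (163.776986, 255.443913) px
Planar DLT: solve 8×8 A·h = b for H (H[2,2]=1):
  H  [+134.14250 +56.49737 +185.81630]
  H  [-281.58811 +604.62268 +291.95124]
  H  [-0.37277 -0.08452 +1.00000]
B = K⁻¹H; ‖b₁‖=0.729337, ‖b₂‖=0.729337; λ = 2/(‖b₁‖+‖b₂‖) = 1.371109, sign → tz>0 ⇒ λ=+1.371109
r₁ = λ·B[:,0] = (+0.81035,-0.28653,-0.51111); r₂ = λ·B[:,1] = (+0.26535,+0.95716,-0.11589)
r₃ = r₁×r₂ = (+0.52242,-0.04171,+0.85167); SVD([r₁ r₂ r₃]) → R = UVᵀ:
  R  [+0.81035 +0.26535 +0.52242]
  R  [-0.28653 +0.95716 -0.04171]
  R  [-0.51111 -0.11589 +0.85167]
t = (-0.46648, +0.06002, +1.37111) m
tr R = 2.619179; θ = arccos((tr R − 1)/2) = 0.627344 rad = 35.944°
axis k = ((R−Rᵀ)₃₂, (R−Rᵀ)₁₃, (R−Rᵀ)₂₁) / (2 sinθ) = (-0.063182, +0.880358, -0.470084)
rvec = θ·k = (-0.039637, +0.552287, -0.294904)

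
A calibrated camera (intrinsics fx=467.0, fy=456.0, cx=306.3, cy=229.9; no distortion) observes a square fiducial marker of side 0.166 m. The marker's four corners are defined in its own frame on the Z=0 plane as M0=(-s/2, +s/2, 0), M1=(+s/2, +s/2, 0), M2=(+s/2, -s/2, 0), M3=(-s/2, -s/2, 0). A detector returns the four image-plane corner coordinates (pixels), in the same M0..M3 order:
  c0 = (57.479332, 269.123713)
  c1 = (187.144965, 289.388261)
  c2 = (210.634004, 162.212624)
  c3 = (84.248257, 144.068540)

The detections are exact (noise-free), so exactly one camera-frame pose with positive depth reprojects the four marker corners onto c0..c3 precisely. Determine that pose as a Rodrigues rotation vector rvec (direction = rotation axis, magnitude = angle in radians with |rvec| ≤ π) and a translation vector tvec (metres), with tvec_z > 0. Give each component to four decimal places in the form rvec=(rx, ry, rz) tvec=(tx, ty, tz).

Intrinsics K: fx=467.0, fy=456.0, cx=306.3, cy=229.9
Marker side s = 0.166 m; corners in marker frame (Z=0):
  M0 = (-0.0830, +0.0830, 0)
  M1 = (+0.0830, +0.0830, 0)
  M2 = (+0.0830, -0.0830, 0)
  M3 = (-0.0830, -0.0830, 0)
Detected image corners:
  c0 = (57.479332, 269.123713) px
  c1 = (187.144965, 289.388261) px
  c2 = (210.634004, 162.212624) px
  c3 = (84.248257, 144.068540) px
Planar DLT: solve 8×8 A·h = b for H (H[2,2]=1):
  H  [+760.91331 -174.25653 +134.65175]
  H  [+99.26977 +723.12008 +215.25276]
  H  [-0.07553 -0.16916 +1.00000]
B = K⁻¹H; ‖b₁‖=1.699954, ‖b₂‖=1.699954; λ = 2/(‖b₁‖+‖b₂‖) = 0.588251, sign → tz>0 ⇒ λ=+0.588251
r₁ = λ·B[:,0] = (+0.98762,+0.15046,-0.04443); r₂ = λ·B[:,1] = (-0.15424,+0.98301,-0.09951)
r₃ = r₁×r₂ = (+0.02870,+0.10513,+0.99404); SVD([r₁ r₂ r₃]) → R = UVᵀ:
  R  [+0.98762 -0.15424 +0.02870]
  R  [+0.15046 +0.98301 +0.10513]
  R  [-0.04443 -0.09951 +0.99404]
t = (-0.21621, -0.01890, +0.58825) m
tr R = 2.964672; θ = arccos((tr R − 1)/2) = 0.188234 rad = 10.785°
axis k = ((R−Rᵀ)₃₂, (R−Rᵀ)₁₃, (R−Rᵀ)₂₁) / (2 sinθ) = (-0.546782, +0.195413, +0.814152)
rvec = θ·k = (-0.102923, +0.036783, +0.153251)

rvec=(-0.1029, 0.0368, 0.1533) tvec=(-0.2162, -0.0189, 0.5883)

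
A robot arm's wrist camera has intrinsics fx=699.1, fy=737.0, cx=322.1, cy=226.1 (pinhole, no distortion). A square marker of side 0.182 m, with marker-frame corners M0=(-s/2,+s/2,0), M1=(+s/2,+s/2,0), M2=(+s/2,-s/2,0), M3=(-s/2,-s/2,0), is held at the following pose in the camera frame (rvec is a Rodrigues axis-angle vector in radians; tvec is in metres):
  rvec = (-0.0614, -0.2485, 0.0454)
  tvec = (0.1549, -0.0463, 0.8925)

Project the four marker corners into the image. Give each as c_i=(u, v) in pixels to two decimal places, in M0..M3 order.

c0=(373.38, 259.92) c1=(506.45, 266.01) c2=(509.19, 120.24) c3=(378.09, 106.83)

Intrinsics K: fx=699.1, fy=737.0, cx=322.1, cy=226.1
Marker side s = 0.182 m; corners in marker frame (Z=0):
  M0 = (-0.0910, +0.0910, 0)
  M1 = (+0.0910, +0.0910, 0)
  M2 = (+0.0910, -0.0910, 0)
  M3 = (-0.0910, -0.0910, 0)
rvec = (-0.0614, -0.2485, 0.0454), |rvec| = θ = 0.25997 rad = 14.895°
Rodrigues: sinθ=0.25705, 1−cosθ=0.03360; R = I + sinθ·[k]× + (1−cosθ)·[k]×²:
    [+0.96827 -0.03730 -0.24710]
    [+0.05248 +0.99710 +0.05510]
    [+0.24432 -0.06632 +0.96742]
t = (0.1549, -0.0463, 0.8925) m
M0: Pc = R·M0+t = (+0.06339, +0.03966, +0.86423); u = 699.1·(+0.06339)/0.86423 + 322.1 = 373.3799, v = 737.0·(+0.03966)/0.86423 + 226.1 = 259.9220
M1: Pc = R·M1+t = (+0.23962, +0.04921, +0.90870); u = 699.1·(+0.23962)/0.90870 + 322.1 = 506.4483, v = 737.0·(+0.04921)/0.90870 + 226.1 = 266.0130
M2: Pc = R·M2+t = (+0.24641, -0.13226, +0.92077); u = 699.1·(+0.24641)/0.92077 + 322.1 = 509.1866, v = 737.0·(-0.13226)/0.92077 + 226.1 = 120.2360
M3: Pc = R·M3+t = (+0.07018, -0.14181, +0.87630); u = 699.1·(+0.07018)/0.87630 + 322.1 = 378.0900, v = 737.0·(-0.14181)/0.87630 + 226.1 = 106.8316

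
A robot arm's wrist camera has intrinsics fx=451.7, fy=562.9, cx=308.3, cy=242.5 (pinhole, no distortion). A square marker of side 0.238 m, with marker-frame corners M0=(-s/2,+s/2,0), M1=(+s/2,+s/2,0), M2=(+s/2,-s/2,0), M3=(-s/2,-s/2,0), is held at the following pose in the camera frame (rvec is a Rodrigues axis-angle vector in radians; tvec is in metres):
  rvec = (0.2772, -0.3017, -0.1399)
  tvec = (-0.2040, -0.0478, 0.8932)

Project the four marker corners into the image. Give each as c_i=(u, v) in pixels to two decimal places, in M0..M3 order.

Intrinsics K: fx=451.7, fy=562.9, cx=308.3, cy=242.5
Marker side s = 0.238 m; corners in marker frame (Z=0):
  M0 = (-0.1190, +0.1190, 0)
  M1 = (+0.1190, +0.1190, 0)
  M2 = (+0.1190, -0.1190, 0)
  M3 = (-0.1190, -0.1190, 0)
rvec = (0.2772, -0.3017, -0.1399), |rvec| = θ = 0.43294 rad = 24.805°
Rodrigues: sinθ=0.41954, 1−cosθ=0.09226; R = I + sinθ·[k]× + (1−cosθ)·[k]×²:
    [+0.94556 +0.09440 -0.31145]
    [-0.17674 +0.95254 -0.24784]
    [+0.27327 +0.28940 +0.91737]
t = (-0.2040, -0.0478, 0.8932) m
M0: Pc = R·M0+t = (-0.30529, +0.08658, +0.89512); u = 451.7·(-0.30529)/0.89512 + 308.3 = 154.2440, v = 562.9·(+0.08658)/0.89512 + 242.5 = 296.9489
M1: Pc = R·M1+t = (-0.08024, +0.04452, +0.96016); u = 451.7·(-0.08024)/0.96016 + 308.3 = 270.5496, v = 562.9·(+0.04452)/0.96016 + 242.5 = 268.6007
M2: Pc = R·M2+t = (-0.10271, -0.18218, +0.89128); u = 451.7·(-0.10271)/0.89128 + 308.3 = 256.2456, v = 562.9·(-0.18218)/0.89128 + 242.5 = 127.4392
M3: Pc = R·M3+t = (-0.32776, -0.14012, +0.82624); u = 451.7·(-0.32776)/0.82624 + 308.3 = 129.1185, v = 562.9·(-0.14012)/0.82624 + 242.5 = 147.0388

c0=(154.24, 296.95) c1=(270.55, 268.60) c2=(256.25, 127.44) c3=(129.12, 147.04)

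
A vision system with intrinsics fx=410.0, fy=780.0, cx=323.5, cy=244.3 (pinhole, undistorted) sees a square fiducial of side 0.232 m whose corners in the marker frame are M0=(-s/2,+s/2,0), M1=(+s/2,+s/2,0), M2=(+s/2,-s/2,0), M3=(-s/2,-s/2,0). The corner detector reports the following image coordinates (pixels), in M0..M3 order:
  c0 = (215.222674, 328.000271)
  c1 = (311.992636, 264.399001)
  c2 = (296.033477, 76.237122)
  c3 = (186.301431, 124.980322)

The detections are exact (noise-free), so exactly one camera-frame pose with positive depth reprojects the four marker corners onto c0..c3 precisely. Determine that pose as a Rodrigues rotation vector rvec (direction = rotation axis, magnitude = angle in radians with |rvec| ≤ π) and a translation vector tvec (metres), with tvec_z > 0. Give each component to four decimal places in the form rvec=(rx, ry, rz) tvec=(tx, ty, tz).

Intrinsics K: fx=410.0, fy=780.0, cx=323.5, cy=244.3
Marker side s = 0.232 m; corners in marker frame (Z=0):
  M0 = (-0.1160, +0.1160, 0)
  M1 = (+0.1160, +0.1160, 0)
  M2 = (+0.1160, -0.1160, 0)
  M3 = (-0.1160, -0.1160, 0)
Detected image corners:
  c0 = (215.222674, 328.000271) px
  c1 = (311.992636, 264.399001) px
  c2 = (296.033477, 76.237122) px
  c3 = (186.301431, 124.980322) px
Planar DLT: solve 8×8 A·h = b for H (H[2,2]=1):
  H  [+558.31749 +206.89466 +255.68492]
  H  [-153.59533 +929.13924 +201.94159]
  H  [+0.45447 +0.44235 +1.00000]
B = K⁻¹H; ‖b₁‖=1.152377, ‖b₂‖=1.152377; λ = 2/(‖b₁‖+‖b₂‖) = 0.867772, sign → tz>0 ⇒ λ=+0.867772
r₁ = λ·B[:,0] = (+0.87051,-0.29440,+0.39438); r₂ = λ·B[:,1] = (+0.13503,+0.91347,+0.38385)
r₃ = r₁×r₂ = (-0.47326,-0.28090,+0.83494); SVD([r₁ r₂ r₃]) → R = UVᵀ:
  R  [+0.87051 +0.13503 -0.47326]
  R  [-0.29440 +0.91347 -0.28090]
  R  [+0.39438 +0.38385 +0.83494]
t = (-0.14353, -0.04712, +0.86777) m
tr R = 2.618919; θ = arccos((tr R − 1)/2) = 0.627566 rad = 35.957°
axis k = ((R−Rᵀ)₃₂, (R−Rᵀ)₁₃, (R−Rᵀ)₂₁) / (2 sinθ) = (+0.566060, -0.738824, -0.365671)
rvec = θ·k = (+0.355240, -0.463661, -0.229482)

rvec=(0.3552, -0.4637, -0.2295) tvec=(-0.1435, -0.0471, 0.8678)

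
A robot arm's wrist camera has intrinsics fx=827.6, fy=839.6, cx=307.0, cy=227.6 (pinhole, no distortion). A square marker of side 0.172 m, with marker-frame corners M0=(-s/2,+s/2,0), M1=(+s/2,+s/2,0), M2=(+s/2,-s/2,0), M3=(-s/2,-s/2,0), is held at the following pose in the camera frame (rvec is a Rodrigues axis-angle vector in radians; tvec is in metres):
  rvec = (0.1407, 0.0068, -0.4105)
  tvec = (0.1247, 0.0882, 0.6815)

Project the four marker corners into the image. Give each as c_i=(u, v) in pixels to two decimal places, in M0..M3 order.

Intrinsics K: fx=827.6, fy=839.6, cx=307.0, cy=227.6
Marker side s = 0.172 m; corners in marker frame (Z=0):
  M0 = (-0.0860, +0.0860, 0)
  M1 = (+0.0860, +0.0860, 0)
  M2 = (+0.0860, -0.0860, 0)
  M3 = (-0.0860, -0.0860, 0)
rvec = (0.1407, 0.0068, -0.4105), |rvec| = θ = 0.43400 rad = 24.866°
Rodrigues: sinθ=0.42050, 1−cosθ=0.09271; R = I + sinθ·[k]× + (1−cosθ)·[k]×²:
    [+0.91704 +0.39821 -0.02184]
    [-0.39726 +0.90732 -0.13770]
    [-0.03502 +0.13495 +0.99023]
t = (0.1247, 0.0882, 0.6815) m
M0: Pc = R·M0+t = (+0.08008, +0.20039, +0.69612); u = 827.6·(+0.08008)/0.69612 + 307.0 = 402.2062, v = 839.6·(+0.20039)/0.69612 + 227.6 = 469.2987
M1: Pc = R·M1+t = (+0.23781, +0.13206, +0.69009); u = 827.6·(+0.23781)/0.69009 + 307.0 = 592.1961, v = 839.6·(+0.13206)/0.69009 + 227.6 = 388.2756
M2: Pc = R·M2+t = (+0.16932, -0.02399, +0.66688); u = 827.6·(+0.16932)/0.66688 + 307.0 = 517.1251, v = 839.6·(-0.02399)/0.66688 + 227.6 = 197.3920
M3: Pc = R·M3+t = (+0.01159, +0.04434, +0.67291); u = 827.6·(+0.01159)/0.67291 + 307.0 = 321.2535, v = 839.6·(+0.04434)/0.67291 + 227.6 = 282.9185

c0=(402.21, 469.30) c1=(592.20, 388.28) c2=(517.13, 197.39) c3=(321.25, 282.92)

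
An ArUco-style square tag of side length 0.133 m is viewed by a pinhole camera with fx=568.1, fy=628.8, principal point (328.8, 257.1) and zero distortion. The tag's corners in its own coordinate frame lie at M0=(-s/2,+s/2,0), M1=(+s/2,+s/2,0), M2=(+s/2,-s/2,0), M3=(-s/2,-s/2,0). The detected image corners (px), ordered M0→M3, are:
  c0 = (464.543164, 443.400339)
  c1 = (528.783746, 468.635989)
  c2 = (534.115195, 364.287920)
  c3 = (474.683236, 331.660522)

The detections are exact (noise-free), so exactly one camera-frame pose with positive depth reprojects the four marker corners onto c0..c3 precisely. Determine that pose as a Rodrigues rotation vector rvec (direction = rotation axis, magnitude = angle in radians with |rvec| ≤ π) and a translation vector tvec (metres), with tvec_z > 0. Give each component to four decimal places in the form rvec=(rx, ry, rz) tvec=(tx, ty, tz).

rvec=(-0.3254, -0.6036, 0.3174) tvec=(0.2341, 0.1755, 0.7679)

Intrinsics K: fx=568.1, fy=628.8, cx=328.8, cy=257.1
Marker side s = 0.133 m; corners in marker frame (Z=0):
  M0 = (-0.0665, +0.0665, 0)
  M1 = (+0.0665, +0.0665, 0)
  M2 = (+0.0665, -0.0665, 0)
  M3 = (-0.0665, -0.0665, 0)
Detected image corners:
  c0 = (464.543164, 443.400339) px
  c1 = (528.783746, 468.635989) px
  c2 = (534.115195, 364.287920) px
  c3 = (474.683236, 331.660522) px
Planar DLT: solve 8×8 A·h = b for H (H[2,2]=1):
  H  [+789.27952 -309.38739 +501.99565]
  H  [+479.44096 +608.76637 +400.81201]
  H  [+0.64921 -0.50347 +1.00000]
B = K⁻¹H; ‖b₁‖=1.302255, ‖b₂‖=1.302255; λ = 2/(‖b₁‖+‖b₂‖) = 0.767899, sign → tz>0 ⇒ λ=+0.767899
r₁ = λ·B[:,0] = (+0.77833,+0.38166,+0.49853); r₂ = λ·B[:,1] = (-0.19444,+0.90151,-0.38662)
r₃ = r₁×r₂ = (-0.59699,+0.20398,+0.77588); SVD([r₁ r₂ r₃]) → R = UVᵀ:
  R  [+0.77833 -0.19444 -0.59699]
  R  [+0.38166 +0.90151 +0.20398]
  R  [+0.49853 -0.38662 +0.77588]
t = (+0.23411, +0.17550, +0.76790) m
tr R = 2.455728; θ = arccos((tr R − 1)/2) = 0.755594 rad = 43.292°
axis k = ((R−Rᵀ)₃₂, (R−Rᵀ)₁₃, (R−Rᵀ)₂₁) / (2 sinθ) = (-0.430643, -0.798805, +0.420068)
rvec = θ·k = (-0.325391, -0.603572, +0.317401)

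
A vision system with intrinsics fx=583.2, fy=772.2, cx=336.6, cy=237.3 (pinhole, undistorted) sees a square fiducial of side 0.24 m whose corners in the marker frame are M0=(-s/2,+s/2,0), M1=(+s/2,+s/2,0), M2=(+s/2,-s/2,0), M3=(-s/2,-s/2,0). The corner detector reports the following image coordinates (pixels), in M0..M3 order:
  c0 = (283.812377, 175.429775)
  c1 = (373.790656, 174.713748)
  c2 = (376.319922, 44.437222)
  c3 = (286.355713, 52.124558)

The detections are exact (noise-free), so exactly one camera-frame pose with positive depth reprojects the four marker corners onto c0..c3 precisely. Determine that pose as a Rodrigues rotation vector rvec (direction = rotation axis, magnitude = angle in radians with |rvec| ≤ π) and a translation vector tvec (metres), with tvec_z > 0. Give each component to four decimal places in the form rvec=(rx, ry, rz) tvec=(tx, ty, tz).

rvec=(-0.0148, 0.3412, 0.0243) tvec=(-0.0194, -0.2375, 1.4597)

Intrinsics K: fx=583.2, fy=772.2, cx=336.6, cy=237.3
Marker side s = 0.24 m; corners in marker frame (Z=0):
  M0 = (-0.1200, +0.1200, 0)
  M1 = (+0.1200, +0.1200, 0)
  M2 = (+0.1200, -0.1200, 0)
  M3 = (-0.1200, -0.1200, 0)
Detected image corners:
  c0 = (283.812377, 175.429775) px
  c1 = (373.790656, 174.713748) px
  c2 = (376.319922, 44.437222) px
  c3 = (286.355713, 52.124558) px
Planar DLT: solve 8×8 A·h = b for H (H[2,2]=1):
  H  [+299.18510 -12.91765 +328.83276]
  H  [-43.13020 +527.10087 +111.68000]
  H  [-0.22933 -0.00712 +1.00000]
B = K⁻¹H; ‖b₁‖=0.685058, ‖b₂‖=0.685058; λ = 2/(‖b₁‖+‖b₂‖) = 1.459731, sign → tz>0 ⇒ λ=+1.459731
r₁ = λ·B[:,0] = (+0.94206,+0.02134,-0.33476); r₂ = λ·B[:,1] = (-0.02634,+0.99960,-0.01039)
r₃ = r₁×r₂ = (+0.33440,+0.01860,+0.94225); SVD([r₁ r₂ r₃]) → R = UVᵀ:
  R  [+0.94206 -0.02634 +0.33440]
  R  [+0.02134 +0.99960 +0.01860]
  R  [-0.33476 -0.01039 +0.94225]
t = (-0.01944, -0.23747, +1.45973) m
tr R = 2.883906; θ = arccos((tr R − 1)/2) = 0.342395 rad = 19.618°
axis k = ((R−Rᵀ)₃₂, (R−Rᵀ)₁₃, (R−Rᵀ)₂₁) / (2 sinθ) = (-0.043174, +0.996541, +0.071005)
rvec = θ·k = (-0.014783, +0.341211, +0.024312)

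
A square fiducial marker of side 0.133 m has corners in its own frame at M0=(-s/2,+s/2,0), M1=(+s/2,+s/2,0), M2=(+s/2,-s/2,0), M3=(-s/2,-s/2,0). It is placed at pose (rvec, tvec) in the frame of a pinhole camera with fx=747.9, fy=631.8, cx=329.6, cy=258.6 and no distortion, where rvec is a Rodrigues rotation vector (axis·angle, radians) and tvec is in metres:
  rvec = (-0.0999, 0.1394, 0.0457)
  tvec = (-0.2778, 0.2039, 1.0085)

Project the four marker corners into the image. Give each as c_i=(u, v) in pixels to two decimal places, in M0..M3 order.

Intrinsics K: fx=747.9, fy=631.8, cx=329.6, cy=258.6
Marker side s = 0.133 m; corners in marker frame (Z=0):
  M0 = (-0.0665, +0.0665, 0)
  M1 = (+0.0665, +0.0665, 0)
  M2 = (+0.0665, -0.0665, 0)
  M3 = (-0.0665, -0.0665, 0)
rvec = (-0.0999, 0.1394, 0.0457), |rvec| = θ = 0.17748 rad = 10.169°
Rodrigues: sinθ=0.17655, 1−cosθ=0.01571; R = I + sinθ·[k]× + (1−cosθ)·[k]×²:
    [+0.98927 -0.05241 +0.13639]
    [+0.03852 +0.99398 +0.10255]
    [-0.14095 -0.09620 +0.98533]
t = (-0.2778, 0.2039, 1.0085) m
M0: Pc = R·M0+t = (-0.34707, +0.26744, +1.01148); u = 747.9·(-0.34707)/1.01148 + 329.6 = 72.9704, v = 631.8·(+0.26744)/1.01148 + 258.6 = 425.6506
M1: Pc = R·M1+t = (-0.21550, +0.27256, +0.99273); u = 747.9·(-0.21550)/0.99273 + 329.6 = 167.2482, v = 631.8·(+0.27256)/0.99273 + 258.6 = 432.0652
M2: Pc = R·M2+t = (-0.20853, +0.14036, +1.00552); u = 747.9·(-0.20853)/1.00552 + 329.6 = 174.4982, v = 631.8·(+0.14036)/1.00552 + 258.6 = 346.7932
M3: Pc = R·M3+t = (-0.34010, +0.13524, +1.02427); u = 747.9·(-0.34010)/1.02427 + 329.6 = 81.2653, v = 631.8·(+0.13524)/1.02427 + 258.6 = 342.0194

c0=(72.97, 425.65) c1=(167.25, 432.07) c2=(174.50, 346.79) c3=(81.27, 342.02)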